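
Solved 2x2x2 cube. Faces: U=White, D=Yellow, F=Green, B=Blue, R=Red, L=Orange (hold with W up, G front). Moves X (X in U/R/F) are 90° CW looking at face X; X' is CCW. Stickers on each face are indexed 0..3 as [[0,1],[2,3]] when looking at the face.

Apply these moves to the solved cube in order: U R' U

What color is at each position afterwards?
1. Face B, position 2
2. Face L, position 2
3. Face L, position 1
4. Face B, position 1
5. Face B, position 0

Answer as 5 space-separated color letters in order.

Answer: Y O W G G

Derivation:
After move 1 (U): U=WWWW F=RRGG R=BBRR B=OOBB L=GGOO
After move 2 (R'): R=BRBR U=WBWO F=RWGW D=YRYG B=YOYB
After move 3 (U): U=WWOB F=BRGW R=YOBR B=GGYB L=RWOO
Query 1: B[2] = Y
Query 2: L[2] = O
Query 3: L[1] = W
Query 4: B[1] = G
Query 5: B[0] = G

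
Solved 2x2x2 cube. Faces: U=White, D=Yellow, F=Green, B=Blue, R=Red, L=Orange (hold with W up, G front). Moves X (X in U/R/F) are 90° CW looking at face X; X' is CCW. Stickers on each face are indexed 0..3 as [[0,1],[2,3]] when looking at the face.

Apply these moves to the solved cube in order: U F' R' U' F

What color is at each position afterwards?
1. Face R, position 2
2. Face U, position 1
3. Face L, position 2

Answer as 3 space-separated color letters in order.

Answer: B O O

Derivation:
After move 1 (U): U=WWWW F=RRGG R=BBRR B=OOBB L=GGOO
After move 2 (F'): F=RGRG U=WWBR R=YBYR D=GOYY L=GWOW
After move 3 (R'): R=BRYY U=WBBO F=RWRR D=GGYG B=YOOB
After move 4 (U'): U=BOWB F=GWRR R=RWYY B=BROB L=YOOW
After move 5 (F): F=RGRW U=BOWO R=WWBY D=YRYG L=YGOG
Query 1: R[2] = B
Query 2: U[1] = O
Query 3: L[2] = O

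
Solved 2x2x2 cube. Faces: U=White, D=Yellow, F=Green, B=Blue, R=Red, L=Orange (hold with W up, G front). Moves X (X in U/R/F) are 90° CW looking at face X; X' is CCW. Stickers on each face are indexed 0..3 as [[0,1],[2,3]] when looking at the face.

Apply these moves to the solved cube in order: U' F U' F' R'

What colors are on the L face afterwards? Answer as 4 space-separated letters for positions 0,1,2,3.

After move 1 (U'): U=WWWW F=OOGG R=GGRR B=RRBB L=BBOO
After move 2 (F): F=GOGO U=WWOB R=WGWR D=RGYY L=BYOY
After move 3 (U'): U=WBWO F=BYGO R=GOWR B=WGBB L=RROY
After move 4 (F'): F=YOBG U=WBGW R=GORR D=RYYY L=ROOW
After move 5 (R'): R=ORGR U=WBGW F=YBBW D=ROYG B=YGYB
Query: L face = ROOW

Answer: R O O W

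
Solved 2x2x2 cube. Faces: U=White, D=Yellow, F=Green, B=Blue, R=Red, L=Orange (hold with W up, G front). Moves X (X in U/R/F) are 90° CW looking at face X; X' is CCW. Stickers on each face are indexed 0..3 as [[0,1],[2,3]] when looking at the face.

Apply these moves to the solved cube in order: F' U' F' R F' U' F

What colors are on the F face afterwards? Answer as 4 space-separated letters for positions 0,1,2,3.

Answer: W B O G

Derivation:
After move 1 (F'): F=GGGG U=WWRR R=YRYR D=OOYY L=OWOW
After move 2 (U'): U=WRWR F=OWGG R=GGYR B=YRBB L=BBOW
After move 3 (F'): F=WGOG U=WRGY R=OGOR D=BWYY L=BROW
After move 4 (R): R=OORG U=WGGG F=WWOY D=BBYY B=YRRB
After move 5 (F'): F=WYWO U=WGOR R=BOBG D=RWYY L=BGOG
After move 6 (U'): U=GRWO F=BGWO R=WYBG B=BORB L=YROG
After move 7 (F): F=WBOG U=GRGR R=WYOG D=BWYY L=YROW
Query: F face = WBOG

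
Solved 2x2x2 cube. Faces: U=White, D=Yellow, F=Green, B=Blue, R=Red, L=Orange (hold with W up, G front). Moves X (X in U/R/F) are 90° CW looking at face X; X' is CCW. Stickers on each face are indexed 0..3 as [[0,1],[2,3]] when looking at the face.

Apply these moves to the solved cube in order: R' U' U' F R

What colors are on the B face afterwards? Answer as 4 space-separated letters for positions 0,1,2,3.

Answer: R W W B

Derivation:
After move 1 (R'): R=RRRR U=WBWB F=GWGW D=YGYG B=YBYB
After move 2 (U'): U=BBWW F=OOGW R=GWRR B=RRYB L=YBOO
After move 3 (U'): U=BWBW F=YBGW R=OORR B=GWYB L=RROO
After move 4 (F): F=GYWB U=BWOR R=BOWR D=ROYG L=RYOG
After move 5 (R): R=WBRO U=BYOB F=GOWG D=RYYG B=RWWB
Query: B face = RWWB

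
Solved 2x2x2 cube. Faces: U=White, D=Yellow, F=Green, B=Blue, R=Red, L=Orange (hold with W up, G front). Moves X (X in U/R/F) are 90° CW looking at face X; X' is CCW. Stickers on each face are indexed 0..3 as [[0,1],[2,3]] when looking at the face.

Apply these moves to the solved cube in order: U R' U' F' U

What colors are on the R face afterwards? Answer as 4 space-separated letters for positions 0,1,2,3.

After move 1 (U): U=WWWW F=RRGG R=BBRR B=OOBB L=GGOO
After move 2 (R'): R=BRBR U=WBWO F=RWGW D=YRYG B=YOYB
After move 3 (U'): U=BOWW F=GGGW R=RWBR B=BRYB L=YOOO
After move 4 (F'): F=GWGG U=BORB R=RWYR D=OOYG L=YWOW
After move 5 (U): U=RBBO F=RWGG R=BRYR B=YWYB L=GWOW
Query: R face = BRYR

Answer: B R Y R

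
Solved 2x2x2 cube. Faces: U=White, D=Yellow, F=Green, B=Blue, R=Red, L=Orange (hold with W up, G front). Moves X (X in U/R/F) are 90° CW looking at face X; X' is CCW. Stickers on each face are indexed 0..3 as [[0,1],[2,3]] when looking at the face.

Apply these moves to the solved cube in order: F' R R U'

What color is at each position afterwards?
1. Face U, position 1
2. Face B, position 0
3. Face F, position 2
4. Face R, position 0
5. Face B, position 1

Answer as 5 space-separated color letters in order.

Answer: Y R G G Y

Derivation:
After move 1 (F'): F=GGGG U=WWRR R=YRYR D=OOYY L=OWOW
After move 2 (R): R=YYRR U=WGRG F=GOGY D=OBYB B=RBWB
After move 3 (R): R=RYRY U=WORY F=GBGB D=OWYR B=GBGB
After move 4 (U'): U=OYWR F=OWGB R=GBRY B=RYGB L=GBOW
Query 1: U[1] = Y
Query 2: B[0] = R
Query 3: F[2] = G
Query 4: R[0] = G
Query 5: B[1] = Y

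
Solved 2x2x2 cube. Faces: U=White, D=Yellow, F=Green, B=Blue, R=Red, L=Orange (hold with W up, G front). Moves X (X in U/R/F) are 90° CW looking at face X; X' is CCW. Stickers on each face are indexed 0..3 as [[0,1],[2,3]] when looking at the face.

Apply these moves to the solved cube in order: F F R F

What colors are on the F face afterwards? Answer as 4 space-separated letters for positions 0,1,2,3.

After move 1 (F): F=GGGG U=WWOO R=WRWR D=RRYY L=OYOY
After move 2 (F): F=GGGG U=WWYY R=OROR D=WWYY L=OROR
After move 3 (R): R=OORR U=WGYG F=GWGY D=WBYB B=YBWB
After move 4 (F): F=GGYW U=WGRR R=YOGR D=ROYB L=OWOB
Query: F face = GGYW

Answer: G G Y W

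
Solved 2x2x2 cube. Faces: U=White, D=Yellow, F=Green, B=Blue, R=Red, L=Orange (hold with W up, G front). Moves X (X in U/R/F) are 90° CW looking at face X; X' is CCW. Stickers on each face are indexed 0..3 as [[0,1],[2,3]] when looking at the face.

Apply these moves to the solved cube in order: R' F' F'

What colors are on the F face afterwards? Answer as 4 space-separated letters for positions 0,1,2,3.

After move 1 (R'): R=RRRR U=WBWB F=GWGW D=YGYG B=YBYB
After move 2 (F'): F=WWGG U=WBRR R=GRYR D=OOYG L=OBOW
After move 3 (F'): F=WGWG U=WBGY R=OROR D=BWYG L=OROR
Query: F face = WGWG

Answer: W G W G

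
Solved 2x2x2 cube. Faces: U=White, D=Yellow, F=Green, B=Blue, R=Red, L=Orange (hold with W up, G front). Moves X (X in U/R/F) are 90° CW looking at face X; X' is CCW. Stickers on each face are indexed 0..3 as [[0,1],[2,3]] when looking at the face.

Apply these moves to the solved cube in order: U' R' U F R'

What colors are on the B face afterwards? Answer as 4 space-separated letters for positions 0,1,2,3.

Answer: G B Y B

Derivation:
After move 1 (U'): U=WWWW F=OOGG R=GGRR B=RRBB L=BBOO
After move 2 (R'): R=GRGR U=WBWR F=OWGW D=YOYG B=YRYB
After move 3 (U): U=WWRB F=GRGW R=YRGR B=BBYB L=OWOO
After move 4 (F): F=GGWR U=WWOW R=RRBR D=GYYG L=OYOO
After move 5 (R'): R=RRRB U=WYOB F=GWWW D=GGYR B=GBYB
Query: B face = GBYB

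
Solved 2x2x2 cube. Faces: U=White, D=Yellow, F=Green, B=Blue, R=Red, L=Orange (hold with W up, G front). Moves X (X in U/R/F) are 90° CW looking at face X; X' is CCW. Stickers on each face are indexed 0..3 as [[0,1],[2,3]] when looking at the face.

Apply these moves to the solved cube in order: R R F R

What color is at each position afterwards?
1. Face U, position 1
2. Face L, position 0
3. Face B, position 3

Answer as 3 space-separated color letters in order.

After move 1 (R): R=RRRR U=WGWG F=GYGY D=YBYB B=WBWB
After move 2 (R): R=RRRR U=WYWY F=GBGB D=YWYW B=GBGB
After move 3 (F): F=GGBB U=WYOO R=WRYR D=RRYW L=OYOW
After move 4 (R): R=YWRR U=WGOB F=GRBW D=RGYG B=OBYB
Query 1: U[1] = G
Query 2: L[0] = O
Query 3: B[3] = B

Answer: G O B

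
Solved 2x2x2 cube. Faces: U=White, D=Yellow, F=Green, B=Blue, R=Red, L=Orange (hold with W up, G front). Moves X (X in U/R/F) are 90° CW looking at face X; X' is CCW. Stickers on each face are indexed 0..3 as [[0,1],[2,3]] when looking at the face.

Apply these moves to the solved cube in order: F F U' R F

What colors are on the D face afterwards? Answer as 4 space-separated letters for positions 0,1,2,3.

Answer: R O Y O

Derivation:
After move 1 (F): F=GGGG U=WWOO R=WRWR D=RRYY L=OYOY
After move 2 (F): F=GGGG U=WWYY R=OROR D=WWYY L=OROR
After move 3 (U'): U=WYWY F=ORGG R=GGOR B=ORBB L=BBOR
After move 4 (R): R=OGRG U=WRWG F=OWGY D=WBYO B=YRYB
After move 5 (F): F=GOYW U=WRRB R=WGGG D=ROYO L=BWOB
Query: D face = ROYO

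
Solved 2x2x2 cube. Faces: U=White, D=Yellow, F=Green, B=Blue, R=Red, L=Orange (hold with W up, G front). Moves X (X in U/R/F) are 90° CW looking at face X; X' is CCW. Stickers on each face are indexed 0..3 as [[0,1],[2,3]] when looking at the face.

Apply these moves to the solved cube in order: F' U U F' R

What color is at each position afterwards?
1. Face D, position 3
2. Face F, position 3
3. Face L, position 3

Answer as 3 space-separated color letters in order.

After move 1 (F'): F=GGGG U=WWRR R=YRYR D=OOYY L=OWOW
After move 2 (U): U=RWRW F=YRGG R=BBYR B=OWBB L=GGOW
After move 3 (U): U=RRWW F=BBGG R=OWYR B=GGBB L=YROW
After move 4 (F'): F=BGBG U=RROY R=OWOR D=RWYY L=YWOW
After move 5 (R): R=OORW U=RGOG F=BWBY D=RBYG B=YGRB
Query 1: D[3] = G
Query 2: F[3] = Y
Query 3: L[3] = W

Answer: G Y W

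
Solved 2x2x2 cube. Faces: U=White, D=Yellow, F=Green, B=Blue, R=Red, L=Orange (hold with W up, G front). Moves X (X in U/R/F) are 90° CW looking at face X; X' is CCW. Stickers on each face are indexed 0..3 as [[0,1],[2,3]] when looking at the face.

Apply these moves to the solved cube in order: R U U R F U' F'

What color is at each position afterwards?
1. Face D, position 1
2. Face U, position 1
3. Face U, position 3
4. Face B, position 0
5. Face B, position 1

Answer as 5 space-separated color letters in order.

After move 1 (R): R=RRRR U=WGWG F=GYGY D=YBYB B=WBWB
After move 2 (U): U=WWGG F=RRGY R=WBRR B=OOWB L=GYOO
After move 3 (U): U=GWGW F=WBGY R=OORR B=GYWB L=RROO
After move 4 (R): R=RORO U=GBGY F=WBGB D=YWYG B=WYWB
After move 5 (F): F=GWBB U=GBOR R=GOYO D=RRYG L=RYOW
After move 6 (U'): U=BRGO F=RYBB R=GWYO B=GOWB L=WYOW
After move 7 (F'): F=YBRB U=BRGY R=RWRO D=YWYG L=WOOG
Query 1: D[1] = W
Query 2: U[1] = R
Query 3: U[3] = Y
Query 4: B[0] = G
Query 5: B[1] = O

Answer: W R Y G O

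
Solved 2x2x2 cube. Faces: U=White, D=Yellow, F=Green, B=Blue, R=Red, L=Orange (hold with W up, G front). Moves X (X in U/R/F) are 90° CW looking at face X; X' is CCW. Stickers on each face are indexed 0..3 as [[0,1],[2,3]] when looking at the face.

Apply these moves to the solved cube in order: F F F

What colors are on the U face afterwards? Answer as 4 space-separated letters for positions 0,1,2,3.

Answer: W W R R

Derivation:
After move 1 (F): F=GGGG U=WWOO R=WRWR D=RRYY L=OYOY
After move 2 (F): F=GGGG U=WWYY R=OROR D=WWYY L=OROR
After move 3 (F): F=GGGG U=WWRR R=YRYR D=OOYY L=OWOW
Query: U face = WWRR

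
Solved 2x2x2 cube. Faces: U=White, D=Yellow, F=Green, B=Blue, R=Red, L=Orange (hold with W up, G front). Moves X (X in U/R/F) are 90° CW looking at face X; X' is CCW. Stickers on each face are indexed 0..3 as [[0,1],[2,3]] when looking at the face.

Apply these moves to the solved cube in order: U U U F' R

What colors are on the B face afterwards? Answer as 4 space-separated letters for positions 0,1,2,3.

Answer: R R W B

Derivation:
After move 1 (U): U=WWWW F=RRGG R=BBRR B=OOBB L=GGOO
After move 2 (U): U=WWWW F=BBGG R=OORR B=GGBB L=RROO
After move 3 (U): U=WWWW F=OOGG R=GGRR B=RRBB L=BBOO
After move 4 (F'): F=OGOG U=WWGR R=YGYR D=BOYY L=BWOW
After move 5 (R): R=YYRG U=WGGG F=OOOY D=BBYR B=RRWB
Query: B face = RRWB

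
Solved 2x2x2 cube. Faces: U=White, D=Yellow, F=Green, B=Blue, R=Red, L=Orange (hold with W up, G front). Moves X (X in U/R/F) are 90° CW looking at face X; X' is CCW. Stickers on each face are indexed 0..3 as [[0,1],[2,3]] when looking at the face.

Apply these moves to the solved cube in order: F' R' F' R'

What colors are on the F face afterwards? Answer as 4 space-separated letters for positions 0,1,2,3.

After move 1 (F'): F=GGGG U=WWRR R=YRYR D=OOYY L=OWOW
After move 2 (R'): R=RRYY U=WBRB F=GWGR D=OGYG B=YBOB
After move 3 (F'): F=WRGG U=WBRY R=GROY D=WWYG L=OBOR
After move 4 (R'): R=RYGO U=WORY F=WBGY D=WRYG B=GBWB
Query: F face = WBGY

Answer: W B G Y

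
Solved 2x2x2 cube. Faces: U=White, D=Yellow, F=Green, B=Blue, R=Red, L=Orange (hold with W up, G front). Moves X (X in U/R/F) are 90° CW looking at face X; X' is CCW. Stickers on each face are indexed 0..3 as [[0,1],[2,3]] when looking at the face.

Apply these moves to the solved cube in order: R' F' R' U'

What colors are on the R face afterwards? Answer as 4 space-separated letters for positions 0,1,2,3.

After move 1 (R'): R=RRRR U=WBWB F=GWGW D=YGYG B=YBYB
After move 2 (F'): F=WWGG U=WBRR R=GRYR D=OOYG L=OBOW
After move 3 (R'): R=RRGY U=WYRY F=WBGR D=OWYG B=GBOB
After move 4 (U'): U=YYWR F=OBGR R=WBGY B=RROB L=GBOW
Query: R face = WBGY

Answer: W B G Y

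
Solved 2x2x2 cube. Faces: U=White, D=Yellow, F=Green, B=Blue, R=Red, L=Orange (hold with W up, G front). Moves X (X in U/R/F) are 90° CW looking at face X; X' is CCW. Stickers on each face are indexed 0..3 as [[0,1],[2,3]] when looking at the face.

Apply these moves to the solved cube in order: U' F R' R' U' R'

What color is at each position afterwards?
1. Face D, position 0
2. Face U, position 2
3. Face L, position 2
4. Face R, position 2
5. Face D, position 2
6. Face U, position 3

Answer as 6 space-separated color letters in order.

Answer: R W O G Y R

Derivation:
After move 1 (U'): U=WWWW F=OOGG R=GGRR B=RRBB L=BBOO
After move 2 (F): F=GOGO U=WWOB R=WGWR D=RGYY L=BYOY
After move 3 (R'): R=GRWW U=WBOR F=GWGB D=ROYO B=YRGB
After move 4 (R'): R=RWGW U=WGOY F=GBGR D=RWYB B=OROB
After move 5 (U'): U=GYWO F=BYGR R=GBGW B=RWOB L=OROY
After move 6 (R'): R=BWGG U=GOWR F=BYGO D=RYYR B=BWWB
Query 1: D[0] = R
Query 2: U[2] = W
Query 3: L[2] = O
Query 4: R[2] = G
Query 5: D[2] = Y
Query 6: U[3] = R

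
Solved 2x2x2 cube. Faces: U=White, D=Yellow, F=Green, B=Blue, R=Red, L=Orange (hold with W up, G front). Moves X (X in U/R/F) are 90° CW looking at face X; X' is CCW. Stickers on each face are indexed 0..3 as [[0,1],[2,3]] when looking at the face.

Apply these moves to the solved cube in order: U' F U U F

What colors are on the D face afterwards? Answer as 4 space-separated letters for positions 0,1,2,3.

After move 1 (U'): U=WWWW F=OOGG R=GGRR B=RRBB L=BBOO
After move 2 (F): F=GOGO U=WWOB R=WGWR D=RGYY L=BYOY
After move 3 (U): U=OWBW F=WGGO R=RRWR B=BYBB L=GOOY
After move 4 (U): U=BOWW F=RRGO R=BYWR B=GOBB L=WGOY
After move 5 (F): F=GROR U=BOYG R=WYWR D=WBYY L=WROG
Query: D face = WBYY

Answer: W B Y Y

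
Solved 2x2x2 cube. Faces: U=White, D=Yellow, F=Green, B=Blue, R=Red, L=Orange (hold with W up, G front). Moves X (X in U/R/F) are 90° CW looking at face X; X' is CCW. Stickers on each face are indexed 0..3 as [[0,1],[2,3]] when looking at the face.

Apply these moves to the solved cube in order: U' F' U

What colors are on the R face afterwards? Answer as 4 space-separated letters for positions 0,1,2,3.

Answer: R R Y R

Derivation:
After move 1 (U'): U=WWWW F=OOGG R=GGRR B=RRBB L=BBOO
After move 2 (F'): F=OGOG U=WWGR R=YGYR D=BOYY L=BWOW
After move 3 (U): U=GWRW F=YGOG R=RRYR B=BWBB L=OGOW
Query: R face = RRYR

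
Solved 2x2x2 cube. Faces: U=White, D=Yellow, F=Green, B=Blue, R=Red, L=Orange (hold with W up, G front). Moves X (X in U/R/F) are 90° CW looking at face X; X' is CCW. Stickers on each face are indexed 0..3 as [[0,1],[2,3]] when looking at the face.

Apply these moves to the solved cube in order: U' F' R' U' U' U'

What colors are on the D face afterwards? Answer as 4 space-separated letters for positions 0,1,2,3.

Answer: B G Y G

Derivation:
After move 1 (U'): U=WWWW F=OOGG R=GGRR B=RRBB L=BBOO
After move 2 (F'): F=OGOG U=WWGR R=YGYR D=BOYY L=BWOW
After move 3 (R'): R=GRYY U=WBGR F=OWOR D=BGYG B=YROB
After move 4 (U'): U=BRWG F=BWOR R=OWYY B=GROB L=YROW
After move 5 (U'): U=RGBW F=YROR R=BWYY B=OWOB L=GROW
After move 6 (U'): U=GWRB F=GROR R=YRYY B=BWOB L=OWOW
Query: D face = BGYG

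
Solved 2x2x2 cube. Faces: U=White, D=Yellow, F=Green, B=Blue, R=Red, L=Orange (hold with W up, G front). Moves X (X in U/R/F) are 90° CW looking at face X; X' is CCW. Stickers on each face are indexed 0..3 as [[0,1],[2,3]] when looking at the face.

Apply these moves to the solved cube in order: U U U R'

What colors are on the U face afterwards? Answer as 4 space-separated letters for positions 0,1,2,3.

Answer: W B W R

Derivation:
After move 1 (U): U=WWWW F=RRGG R=BBRR B=OOBB L=GGOO
After move 2 (U): U=WWWW F=BBGG R=OORR B=GGBB L=RROO
After move 3 (U): U=WWWW F=OOGG R=GGRR B=RRBB L=BBOO
After move 4 (R'): R=GRGR U=WBWR F=OWGW D=YOYG B=YRYB
Query: U face = WBWR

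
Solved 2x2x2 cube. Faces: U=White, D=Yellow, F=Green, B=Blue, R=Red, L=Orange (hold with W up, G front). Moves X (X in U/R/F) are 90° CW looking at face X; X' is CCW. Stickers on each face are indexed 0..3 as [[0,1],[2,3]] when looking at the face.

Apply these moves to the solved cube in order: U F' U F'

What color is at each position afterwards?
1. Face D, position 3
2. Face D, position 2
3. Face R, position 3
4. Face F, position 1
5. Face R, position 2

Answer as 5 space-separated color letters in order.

Answer: Y Y R G G

Derivation:
After move 1 (U): U=WWWW F=RRGG R=BBRR B=OOBB L=GGOO
After move 2 (F'): F=RGRG U=WWBR R=YBYR D=GOYY L=GWOW
After move 3 (U): U=BWRW F=YBRG R=OOYR B=GWBB L=RGOW
After move 4 (F'): F=BGYR U=BWOY R=OOGR D=GWYY L=RWOR
Query 1: D[3] = Y
Query 2: D[2] = Y
Query 3: R[3] = R
Query 4: F[1] = G
Query 5: R[2] = G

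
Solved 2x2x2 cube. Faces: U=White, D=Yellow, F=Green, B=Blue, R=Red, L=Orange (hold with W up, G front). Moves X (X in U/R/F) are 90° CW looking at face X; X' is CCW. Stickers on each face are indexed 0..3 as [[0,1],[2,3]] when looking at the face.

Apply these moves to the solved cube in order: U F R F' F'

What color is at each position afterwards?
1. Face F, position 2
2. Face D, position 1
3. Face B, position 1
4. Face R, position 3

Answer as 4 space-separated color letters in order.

After move 1 (U): U=WWWW F=RRGG R=BBRR B=OOBB L=GGOO
After move 2 (F): F=GRGR U=WWOG R=WBWR D=RBYY L=GYOY
After move 3 (R): R=WWRB U=WROR F=GBGY D=RBYO B=GOWB
After move 4 (F'): F=BYGG U=WRWR R=BWRB D=YYYO L=GROO
After move 5 (F'): F=YGBG U=WRBR R=YWYB D=ROYO L=GROW
Query 1: F[2] = B
Query 2: D[1] = O
Query 3: B[1] = O
Query 4: R[3] = B

Answer: B O O B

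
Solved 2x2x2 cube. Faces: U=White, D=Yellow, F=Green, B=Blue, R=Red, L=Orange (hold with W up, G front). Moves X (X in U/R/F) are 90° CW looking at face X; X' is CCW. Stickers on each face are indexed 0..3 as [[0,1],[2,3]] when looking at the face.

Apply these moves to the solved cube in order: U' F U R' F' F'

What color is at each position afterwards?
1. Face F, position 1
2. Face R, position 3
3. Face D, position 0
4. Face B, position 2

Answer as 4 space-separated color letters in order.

Answer: G W B G

Derivation:
After move 1 (U'): U=WWWW F=OOGG R=GGRR B=RRBB L=BBOO
After move 2 (F): F=GOGO U=WWOB R=WGWR D=RGYY L=BYOY
After move 3 (U): U=OWBW F=WGGO R=RRWR B=BYBB L=GOOY
After move 4 (R'): R=RRRW U=OBBB F=WWGW D=RGYO B=YYGB
After move 5 (F'): F=WWWG U=OBRR R=GRRW D=OYYO L=GBOB
After move 6 (F'): F=WGWW U=OBGR R=YROW D=BBYO L=GROR
Query 1: F[1] = G
Query 2: R[3] = W
Query 3: D[0] = B
Query 4: B[2] = G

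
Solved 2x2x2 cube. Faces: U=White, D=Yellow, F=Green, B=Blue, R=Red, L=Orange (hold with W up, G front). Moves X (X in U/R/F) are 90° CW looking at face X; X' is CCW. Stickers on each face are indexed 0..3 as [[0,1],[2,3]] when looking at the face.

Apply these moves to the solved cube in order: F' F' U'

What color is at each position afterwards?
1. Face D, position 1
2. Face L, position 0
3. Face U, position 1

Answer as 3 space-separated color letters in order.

Answer: W B Y

Derivation:
After move 1 (F'): F=GGGG U=WWRR R=YRYR D=OOYY L=OWOW
After move 2 (F'): F=GGGG U=WWYY R=OROR D=WWYY L=OROR
After move 3 (U'): U=WYWY F=ORGG R=GGOR B=ORBB L=BBOR
Query 1: D[1] = W
Query 2: L[0] = B
Query 3: U[1] = Y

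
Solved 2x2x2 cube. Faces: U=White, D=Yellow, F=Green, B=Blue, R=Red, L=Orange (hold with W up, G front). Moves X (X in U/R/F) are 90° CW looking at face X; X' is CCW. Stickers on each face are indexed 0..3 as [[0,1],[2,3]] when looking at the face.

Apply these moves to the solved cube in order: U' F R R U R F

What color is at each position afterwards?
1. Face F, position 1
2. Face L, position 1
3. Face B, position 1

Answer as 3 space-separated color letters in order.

After move 1 (U'): U=WWWW F=OOGG R=GGRR B=RRBB L=BBOO
After move 2 (F): F=GOGO U=WWOB R=WGWR D=RGYY L=BYOY
After move 3 (R): R=WWRG U=WOOO F=GGGY D=RBYR B=BRWB
After move 4 (R): R=RWGW U=WGOY F=GBGR D=RWYB B=OROB
After move 5 (U): U=OWYG F=RWGR R=ORGW B=BYOB L=GBOY
After move 6 (R): R=GOWR U=OWYR F=RWGB D=ROYB B=GYWB
After move 7 (F): F=GRBW U=OWYB R=YORR D=WGYB L=GROO
Query 1: F[1] = R
Query 2: L[1] = R
Query 3: B[1] = Y

Answer: R R Y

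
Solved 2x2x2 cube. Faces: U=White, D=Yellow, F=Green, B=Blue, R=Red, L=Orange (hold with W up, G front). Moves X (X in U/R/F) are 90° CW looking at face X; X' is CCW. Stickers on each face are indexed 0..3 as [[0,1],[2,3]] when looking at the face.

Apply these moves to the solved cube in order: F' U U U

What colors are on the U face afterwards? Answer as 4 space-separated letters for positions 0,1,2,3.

Answer: W R W R

Derivation:
After move 1 (F'): F=GGGG U=WWRR R=YRYR D=OOYY L=OWOW
After move 2 (U): U=RWRW F=YRGG R=BBYR B=OWBB L=GGOW
After move 3 (U): U=RRWW F=BBGG R=OWYR B=GGBB L=YROW
After move 4 (U): U=WRWR F=OWGG R=GGYR B=YRBB L=BBOW
Query: U face = WRWR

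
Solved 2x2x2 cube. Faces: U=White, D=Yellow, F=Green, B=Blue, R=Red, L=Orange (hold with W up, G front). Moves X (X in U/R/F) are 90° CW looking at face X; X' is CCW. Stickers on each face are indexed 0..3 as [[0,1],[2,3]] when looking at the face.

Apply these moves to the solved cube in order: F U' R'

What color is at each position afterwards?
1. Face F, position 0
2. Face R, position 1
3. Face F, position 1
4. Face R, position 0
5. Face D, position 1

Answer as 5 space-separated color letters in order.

After move 1 (F): F=GGGG U=WWOO R=WRWR D=RRYY L=OYOY
After move 2 (U'): U=WOWO F=OYGG R=GGWR B=WRBB L=BBOY
After move 3 (R'): R=GRGW U=WBWW F=OOGO D=RYYG B=YRRB
Query 1: F[0] = O
Query 2: R[1] = R
Query 3: F[1] = O
Query 4: R[0] = G
Query 5: D[1] = Y

Answer: O R O G Y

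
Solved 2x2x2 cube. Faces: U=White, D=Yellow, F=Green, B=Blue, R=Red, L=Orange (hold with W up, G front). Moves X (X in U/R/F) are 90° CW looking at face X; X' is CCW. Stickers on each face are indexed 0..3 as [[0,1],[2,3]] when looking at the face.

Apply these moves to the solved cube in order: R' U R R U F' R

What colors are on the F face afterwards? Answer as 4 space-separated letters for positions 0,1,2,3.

Answer: R O R B

Derivation:
After move 1 (R'): R=RRRR U=WBWB F=GWGW D=YGYG B=YBYB
After move 2 (U): U=WWBB F=RRGW R=YBRR B=OOYB L=GWOO
After move 3 (R): R=RYRB U=WRBW F=RGGG D=YYYO B=BOWB
After move 4 (R): R=RRBY U=WGBG F=RYGO D=YWYB B=WORB
After move 5 (U): U=BWGG F=RRGO R=WOBY B=GWRB L=RYOO
After move 6 (F'): F=RORG U=BWWB R=WOYY D=YOYB L=RGOG
After move 7 (R): R=YWYO U=BOWG F=RORB D=YRYG B=BWWB
Query: F face = RORB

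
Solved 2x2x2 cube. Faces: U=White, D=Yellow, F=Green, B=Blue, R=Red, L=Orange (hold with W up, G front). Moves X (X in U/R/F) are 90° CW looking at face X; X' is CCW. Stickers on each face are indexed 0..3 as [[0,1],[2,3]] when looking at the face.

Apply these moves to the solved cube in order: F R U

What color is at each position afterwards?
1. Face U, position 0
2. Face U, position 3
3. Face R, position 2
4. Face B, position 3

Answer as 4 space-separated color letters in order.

Answer: O G R B

Derivation:
After move 1 (F): F=GGGG U=WWOO R=WRWR D=RRYY L=OYOY
After move 2 (R): R=WWRR U=WGOG F=GRGY D=RBYB B=OBWB
After move 3 (U): U=OWGG F=WWGY R=OBRR B=OYWB L=GROY
Query 1: U[0] = O
Query 2: U[3] = G
Query 3: R[2] = R
Query 4: B[3] = B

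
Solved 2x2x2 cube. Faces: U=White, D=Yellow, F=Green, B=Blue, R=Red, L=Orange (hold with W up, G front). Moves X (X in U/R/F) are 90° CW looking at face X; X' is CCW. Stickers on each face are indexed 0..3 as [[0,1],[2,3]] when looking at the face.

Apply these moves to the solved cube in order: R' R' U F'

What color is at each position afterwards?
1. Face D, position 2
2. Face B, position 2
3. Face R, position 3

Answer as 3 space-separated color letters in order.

Answer: Y G R

Derivation:
After move 1 (R'): R=RRRR U=WBWB F=GWGW D=YGYG B=YBYB
After move 2 (R'): R=RRRR U=WYWY F=GBGB D=YWYW B=GBGB
After move 3 (U): U=WWYY F=RRGB R=GBRR B=OOGB L=GBOO
After move 4 (F'): F=RBRG U=WWGR R=WBYR D=BOYW L=GYOY
Query 1: D[2] = Y
Query 2: B[2] = G
Query 3: R[3] = R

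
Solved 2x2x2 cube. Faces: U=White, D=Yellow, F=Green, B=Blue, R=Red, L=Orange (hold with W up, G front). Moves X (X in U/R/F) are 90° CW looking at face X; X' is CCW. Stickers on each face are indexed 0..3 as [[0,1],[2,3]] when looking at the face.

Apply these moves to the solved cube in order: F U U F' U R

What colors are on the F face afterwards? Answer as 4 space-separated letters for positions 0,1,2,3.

Answer: R Y B Y

Derivation:
After move 1 (F): F=GGGG U=WWOO R=WRWR D=RRYY L=OYOY
After move 2 (U): U=OWOW F=WRGG R=BBWR B=OYBB L=GGOY
After move 3 (U): U=OOWW F=BBGG R=OYWR B=GGBB L=WROY
After move 4 (F'): F=BGBG U=OOOW R=RYRR D=RYYY L=WWOW
After move 5 (U): U=OOWO F=RYBG R=GGRR B=WWBB L=BGOW
After move 6 (R): R=RGRG U=OYWG F=RYBY D=RBYW B=OWOB
Query: F face = RYBY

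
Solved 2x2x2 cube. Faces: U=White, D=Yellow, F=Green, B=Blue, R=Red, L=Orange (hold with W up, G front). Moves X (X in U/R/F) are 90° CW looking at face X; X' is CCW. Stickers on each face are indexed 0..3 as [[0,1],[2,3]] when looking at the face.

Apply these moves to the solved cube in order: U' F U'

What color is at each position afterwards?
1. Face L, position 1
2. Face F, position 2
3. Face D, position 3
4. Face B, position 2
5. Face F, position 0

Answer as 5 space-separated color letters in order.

After move 1 (U'): U=WWWW F=OOGG R=GGRR B=RRBB L=BBOO
After move 2 (F): F=GOGO U=WWOB R=WGWR D=RGYY L=BYOY
After move 3 (U'): U=WBWO F=BYGO R=GOWR B=WGBB L=RROY
Query 1: L[1] = R
Query 2: F[2] = G
Query 3: D[3] = Y
Query 4: B[2] = B
Query 5: F[0] = B

Answer: R G Y B B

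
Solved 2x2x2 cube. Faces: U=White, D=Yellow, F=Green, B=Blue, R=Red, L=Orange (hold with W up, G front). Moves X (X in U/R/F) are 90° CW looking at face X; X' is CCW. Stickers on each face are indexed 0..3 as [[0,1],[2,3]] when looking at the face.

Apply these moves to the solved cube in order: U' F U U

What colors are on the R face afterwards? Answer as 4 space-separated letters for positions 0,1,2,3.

Answer: B Y W R

Derivation:
After move 1 (U'): U=WWWW F=OOGG R=GGRR B=RRBB L=BBOO
After move 2 (F): F=GOGO U=WWOB R=WGWR D=RGYY L=BYOY
After move 3 (U): U=OWBW F=WGGO R=RRWR B=BYBB L=GOOY
After move 4 (U): U=BOWW F=RRGO R=BYWR B=GOBB L=WGOY
Query: R face = BYWR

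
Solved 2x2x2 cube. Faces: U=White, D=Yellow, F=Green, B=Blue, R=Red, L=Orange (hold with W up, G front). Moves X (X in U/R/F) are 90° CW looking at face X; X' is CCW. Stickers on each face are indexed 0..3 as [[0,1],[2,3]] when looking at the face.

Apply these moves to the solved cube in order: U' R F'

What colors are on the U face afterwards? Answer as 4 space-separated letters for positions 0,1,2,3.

Answer: W O R R

Derivation:
After move 1 (U'): U=WWWW F=OOGG R=GGRR B=RRBB L=BBOO
After move 2 (R): R=RGRG U=WOWG F=OYGY D=YBYR B=WRWB
After move 3 (F'): F=YYOG U=WORR R=BGYG D=BOYR L=BGOW
Query: U face = WORR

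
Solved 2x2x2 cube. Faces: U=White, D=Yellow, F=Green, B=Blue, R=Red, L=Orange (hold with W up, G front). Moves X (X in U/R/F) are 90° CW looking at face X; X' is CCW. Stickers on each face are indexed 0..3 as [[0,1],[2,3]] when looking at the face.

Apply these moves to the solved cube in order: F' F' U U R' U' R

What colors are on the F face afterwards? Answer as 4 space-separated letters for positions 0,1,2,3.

After move 1 (F'): F=GGGG U=WWRR R=YRYR D=OOYY L=OWOW
After move 2 (F'): F=GGGG U=WWYY R=OROR D=WWYY L=OROR
After move 3 (U): U=YWYW F=ORGG R=BBOR B=ORBB L=GGOR
After move 4 (U): U=YYWW F=BBGG R=OROR B=GGBB L=OROR
After move 5 (R'): R=RROO U=YBWG F=BYGW D=WBYG B=YGWB
After move 6 (U'): U=BGYW F=ORGW R=BYOO B=RRWB L=YGOR
After move 7 (R): R=OBOY U=BRYW F=OBGG D=WWYR B=WRGB
Query: F face = OBGG

Answer: O B G G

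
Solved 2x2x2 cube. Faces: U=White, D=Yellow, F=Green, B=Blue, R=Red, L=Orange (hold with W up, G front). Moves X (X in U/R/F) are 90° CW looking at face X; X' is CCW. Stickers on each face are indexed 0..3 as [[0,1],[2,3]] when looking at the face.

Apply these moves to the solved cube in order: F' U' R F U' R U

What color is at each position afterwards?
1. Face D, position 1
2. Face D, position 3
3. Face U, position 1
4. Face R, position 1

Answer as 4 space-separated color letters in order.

Answer: R W W G

Derivation:
After move 1 (F'): F=GGGG U=WWRR R=YRYR D=OOYY L=OWOW
After move 2 (U'): U=WRWR F=OWGG R=GGYR B=YRBB L=BBOW
After move 3 (R): R=YGRG U=WWWG F=OOGY D=OBYY B=RRRB
After move 4 (F): F=GOYO U=WWWB R=WGGG D=RYYY L=BOOB
After move 5 (U'): U=WBWW F=BOYO R=GOGG B=WGRB L=RROB
After move 6 (R): R=GGGO U=WOWO F=BYYY D=RRYW B=WGBB
After move 7 (U): U=WWOO F=GGYY R=WGGO B=RRBB L=BYOB
Query 1: D[1] = R
Query 2: D[3] = W
Query 3: U[1] = W
Query 4: R[1] = G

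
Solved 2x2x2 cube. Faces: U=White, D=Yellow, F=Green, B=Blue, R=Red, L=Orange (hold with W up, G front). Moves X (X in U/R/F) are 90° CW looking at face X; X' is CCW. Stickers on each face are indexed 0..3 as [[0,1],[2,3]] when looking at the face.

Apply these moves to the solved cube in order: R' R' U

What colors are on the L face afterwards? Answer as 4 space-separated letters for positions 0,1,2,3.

Answer: G B O O

Derivation:
After move 1 (R'): R=RRRR U=WBWB F=GWGW D=YGYG B=YBYB
After move 2 (R'): R=RRRR U=WYWY F=GBGB D=YWYW B=GBGB
After move 3 (U): U=WWYY F=RRGB R=GBRR B=OOGB L=GBOO
Query: L face = GBOO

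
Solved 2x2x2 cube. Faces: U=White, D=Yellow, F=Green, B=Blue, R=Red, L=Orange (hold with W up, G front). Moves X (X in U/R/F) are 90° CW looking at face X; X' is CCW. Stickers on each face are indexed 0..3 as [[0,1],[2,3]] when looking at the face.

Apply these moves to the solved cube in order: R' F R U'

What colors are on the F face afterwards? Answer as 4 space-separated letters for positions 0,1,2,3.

After move 1 (R'): R=RRRR U=WBWB F=GWGW D=YGYG B=YBYB
After move 2 (F): F=GGWW U=WBOO R=WRBR D=RRYG L=OYOG
After move 3 (R): R=BWRR U=WGOW F=GRWG D=RYYY B=OBBB
After move 4 (U'): U=GWWO F=OYWG R=GRRR B=BWBB L=OBOG
Query: F face = OYWG

Answer: O Y W G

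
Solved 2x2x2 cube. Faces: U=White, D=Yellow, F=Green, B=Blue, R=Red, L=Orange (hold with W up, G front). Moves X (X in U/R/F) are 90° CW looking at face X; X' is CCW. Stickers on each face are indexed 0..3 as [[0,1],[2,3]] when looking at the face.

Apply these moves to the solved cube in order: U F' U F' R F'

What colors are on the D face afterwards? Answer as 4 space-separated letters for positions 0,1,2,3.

Answer: W R Y G

Derivation:
After move 1 (U): U=WWWW F=RRGG R=BBRR B=OOBB L=GGOO
After move 2 (F'): F=RGRG U=WWBR R=YBYR D=GOYY L=GWOW
After move 3 (U): U=BWRW F=YBRG R=OOYR B=GWBB L=RGOW
After move 4 (F'): F=BGYR U=BWOY R=OOGR D=GWYY L=RWOR
After move 5 (R): R=GORO U=BGOR F=BWYY D=GBYG B=YWWB
After move 6 (F'): F=WYBY U=BGGR R=BOGO D=WRYG L=RROO
Query: D face = WRYG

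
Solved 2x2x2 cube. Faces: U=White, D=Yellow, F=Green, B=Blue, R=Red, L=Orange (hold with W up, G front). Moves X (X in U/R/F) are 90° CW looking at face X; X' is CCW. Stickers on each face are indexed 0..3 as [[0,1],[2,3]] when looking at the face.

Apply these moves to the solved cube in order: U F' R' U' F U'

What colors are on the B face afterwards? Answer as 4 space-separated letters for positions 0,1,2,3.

After move 1 (U): U=WWWW F=RRGG R=BBRR B=OOBB L=GGOO
After move 2 (F'): F=RGRG U=WWBR R=YBYR D=GOYY L=GWOW
After move 3 (R'): R=BRYY U=WBBO F=RWRR D=GGYG B=YOOB
After move 4 (U'): U=BOWB F=GWRR R=RWYY B=BROB L=YOOW
After move 5 (F): F=RGRW U=BOWO R=WWBY D=YRYG L=YGOG
After move 6 (U'): U=OOBW F=YGRW R=RGBY B=WWOB L=BROG
Query: B face = WWOB

Answer: W W O B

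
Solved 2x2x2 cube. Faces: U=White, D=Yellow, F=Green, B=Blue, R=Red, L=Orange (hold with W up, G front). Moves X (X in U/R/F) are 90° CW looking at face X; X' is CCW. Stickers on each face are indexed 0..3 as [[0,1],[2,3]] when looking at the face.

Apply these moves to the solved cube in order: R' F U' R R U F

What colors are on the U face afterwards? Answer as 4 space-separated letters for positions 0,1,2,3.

After move 1 (R'): R=RRRR U=WBWB F=GWGW D=YGYG B=YBYB
After move 2 (F): F=GGWW U=WBOO R=WRBR D=RRYG L=OYOG
After move 3 (U'): U=BOWO F=OYWW R=GGBR B=WRYB L=YBOG
After move 4 (R): R=BGRG U=BYWW F=ORWG D=RYYW B=OROB
After move 5 (R): R=RBGG U=BRWG F=OYWW D=ROYO B=WRYB
After move 6 (U): U=WBGR F=RBWW R=WRGG B=YBYB L=OYOG
After move 7 (F): F=WRWB U=WBGY R=GRRG D=GWYO L=OROO
Query: U face = WBGY

Answer: W B G Y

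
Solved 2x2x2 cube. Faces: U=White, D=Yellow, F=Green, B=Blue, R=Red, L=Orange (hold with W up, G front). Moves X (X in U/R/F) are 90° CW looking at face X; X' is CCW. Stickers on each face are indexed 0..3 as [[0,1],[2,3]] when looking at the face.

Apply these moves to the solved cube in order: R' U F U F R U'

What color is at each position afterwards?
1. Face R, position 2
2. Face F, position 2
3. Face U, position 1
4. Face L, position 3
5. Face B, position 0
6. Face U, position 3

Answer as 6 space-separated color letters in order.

After move 1 (R'): R=RRRR U=WBWB F=GWGW D=YGYG B=YBYB
After move 2 (U): U=WWBB F=RRGW R=YBRR B=OOYB L=GWOO
After move 3 (F): F=GRWR U=WWOW R=BBBR D=RYYG L=GYOG
After move 4 (U): U=OWWW F=BBWR R=OOBR B=GYYB L=GROG
After move 5 (F): F=WBRB U=OWGR R=WOWR D=BOYG L=GROY
After move 6 (R): R=WWRO U=OBGB F=WORG D=BYYG B=RYWB
After move 7 (U'): U=BBOG F=GRRG R=WORO B=WWWB L=RYOY
Query 1: R[2] = R
Query 2: F[2] = R
Query 3: U[1] = B
Query 4: L[3] = Y
Query 5: B[0] = W
Query 6: U[3] = G

Answer: R R B Y W G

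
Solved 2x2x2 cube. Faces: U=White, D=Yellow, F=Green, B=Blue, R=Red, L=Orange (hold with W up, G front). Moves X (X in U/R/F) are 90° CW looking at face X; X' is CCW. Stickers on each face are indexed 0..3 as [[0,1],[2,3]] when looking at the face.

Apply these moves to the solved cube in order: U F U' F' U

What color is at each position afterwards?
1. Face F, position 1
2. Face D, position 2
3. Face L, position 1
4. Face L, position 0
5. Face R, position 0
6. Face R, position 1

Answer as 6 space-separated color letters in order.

After move 1 (U): U=WWWW F=RRGG R=BBRR B=OOBB L=GGOO
After move 2 (F): F=GRGR U=WWOG R=WBWR D=RBYY L=GYOY
After move 3 (U'): U=WGWO F=GYGR R=GRWR B=WBBB L=OOOY
After move 4 (F'): F=YRGG U=WGGW R=BRRR D=OYYY L=OOOW
After move 5 (U): U=GWWG F=BRGG R=WBRR B=OOBB L=YROW
Query 1: F[1] = R
Query 2: D[2] = Y
Query 3: L[1] = R
Query 4: L[0] = Y
Query 5: R[0] = W
Query 6: R[1] = B

Answer: R Y R Y W B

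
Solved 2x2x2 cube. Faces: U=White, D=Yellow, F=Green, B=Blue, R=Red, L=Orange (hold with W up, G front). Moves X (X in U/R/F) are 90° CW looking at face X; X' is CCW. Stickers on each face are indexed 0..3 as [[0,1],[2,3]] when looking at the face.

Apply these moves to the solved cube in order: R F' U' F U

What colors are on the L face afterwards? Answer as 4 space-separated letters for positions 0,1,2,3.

After move 1 (R): R=RRRR U=WGWG F=GYGY D=YBYB B=WBWB
After move 2 (F'): F=YYGG U=WGRR R=BRYR D=OOYB L=OGOW
After move 3 (U'): U=GRWR F=OGGG R=YYYR B=BRWB L=WBOW
After move 4 (F): F=GOGG U=GRWB R=WYRR D=YYYB L=WOOO
After move 5 (U): U=WGBR F=WYGG R=BRRR B=WOWB L=GOOO
Query: L face = GOOO

Answer: G O O O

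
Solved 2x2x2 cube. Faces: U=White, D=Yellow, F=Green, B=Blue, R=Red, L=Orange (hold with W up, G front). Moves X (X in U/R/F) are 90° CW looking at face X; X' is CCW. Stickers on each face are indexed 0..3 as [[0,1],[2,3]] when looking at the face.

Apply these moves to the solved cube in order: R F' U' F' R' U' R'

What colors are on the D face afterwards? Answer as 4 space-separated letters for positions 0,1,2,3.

Answer: B R Y Y

Derivation:
After move 1 (R): R=RRRR U=WGWG F=GYGY D=YBYB B=WBWB
After move 2 (F'): F=YYGG U=WGRR R=BRYR D=OOYB L=OGOW
After move 3 (U'): U=GRWR F=OGGG R=YYYR B=BRWB L=WBOW
After move 4 (F'): F=GGOG U=GRYY R=OYOR D=BWYB L=WROW
After move 5 (R'): R=YROO U=GWYB F=GROY D=BGYG B=BRWB
After move 6 (U'): U=WBGY F=WROY R=GROO B=YRWB L=BROW
After move 7 (R'): R=ROGO U=WWGY F=WBOY D=BRYY B=GRGB
Query: D face = BRYY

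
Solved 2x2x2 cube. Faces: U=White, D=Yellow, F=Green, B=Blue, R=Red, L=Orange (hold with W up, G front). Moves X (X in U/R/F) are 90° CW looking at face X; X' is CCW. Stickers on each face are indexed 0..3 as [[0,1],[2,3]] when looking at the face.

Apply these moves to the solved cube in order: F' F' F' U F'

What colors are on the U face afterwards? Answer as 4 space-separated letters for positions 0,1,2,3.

Answer: O W B W

Derivation:
After move 1 (F'): F=GGGG U=WWRR R=YRYR D=OOYY L=OWOW
After move 2 (F'): F=GGGG U=WWYY R=OROR D=WWYY L=OROR
After move 3 (F'): F=GGGG U=WWOO R=WRWR D=RRYY L=OYOY
After move 4 (U): U=OWOW F=WRGG R=BBWR B=OYBB L=GGOY
After move 5 (F'): F=RGWG U=OWBW R=RBRR D=GYYY L=GWOO
Query: U face = OWBW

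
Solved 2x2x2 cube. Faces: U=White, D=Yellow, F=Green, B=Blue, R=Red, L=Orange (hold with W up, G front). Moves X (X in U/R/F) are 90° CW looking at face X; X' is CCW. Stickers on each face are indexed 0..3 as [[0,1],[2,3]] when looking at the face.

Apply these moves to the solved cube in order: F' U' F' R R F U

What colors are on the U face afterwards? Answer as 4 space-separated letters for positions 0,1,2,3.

Answer: W W R W

Derivation:
After move 1 (F'): F=GGGG U=WWRR R=YRYR D=OOYY L=OWOW
After move 2 (U'): U=WRWR F=OWGG R=GGYR B=YRBB L=BBOW
After move 3 (F'): F=WGOG U=WRGY R=OGOR D=BWYY L=BROW
After move 4 (R): R=OORG U=WGGG F=WWOY D=BBYY B=YRRB
After move 5 (R): R=ROGO U=WWGY F=WBOY D=BRYY B=GRGB
After move 6 (F): F=OWYB U=WWWR R=GOYO D=GRYY L=BBOR
After move 7 (U): U=WWRW F=GOYB R=GRYO B=BBGB L=OWOR
Query: U face = WWRW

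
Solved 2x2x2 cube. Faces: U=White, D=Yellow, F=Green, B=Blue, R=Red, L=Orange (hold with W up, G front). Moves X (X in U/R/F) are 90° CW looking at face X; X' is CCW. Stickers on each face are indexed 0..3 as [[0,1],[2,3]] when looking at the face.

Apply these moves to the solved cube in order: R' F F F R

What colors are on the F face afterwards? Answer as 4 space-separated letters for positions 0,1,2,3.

Answer: W O G G

Derivation:
After move 1 (R'): R=RRRR U=WBWB F=GWGW D=YGYG B=YBYB
After move 2 (F): F=GGWW U=WBOO R=WRBR D=RRYG L=OYOG
After move 3 (F): F=WGWG U=WBGY R=OROR D=BWYG L=OROR
After move 4 (F): F=WWGG U=WBRR R=GRYR D=OOYG L=OBOW
After move 5 (R): R=YGRR U=WWRG F=WOGG D=OYYY B=RBBB
Query: F face = WOGG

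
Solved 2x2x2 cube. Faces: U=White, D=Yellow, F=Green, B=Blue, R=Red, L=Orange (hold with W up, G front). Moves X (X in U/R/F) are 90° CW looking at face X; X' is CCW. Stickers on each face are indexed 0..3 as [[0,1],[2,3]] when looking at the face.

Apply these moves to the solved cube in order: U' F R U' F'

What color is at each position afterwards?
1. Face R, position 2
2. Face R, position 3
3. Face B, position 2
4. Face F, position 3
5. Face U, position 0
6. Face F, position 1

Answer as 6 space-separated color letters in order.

Answer: R G W G O Y

Derivation:
After move 1 (U'): U=WWWW F=OOGG R=GGRR B=RRBB L=BBOO
After move 2 (F): F=GOGO U=WWOB R=WGWR D=RGYY L=BYOY
After move 3 (R): R=WWRG U=WOOO F=GGGY D=RBYR B=BRWB
After move 4 (U'): U=OOWO F=BYGY R=GGRG B=WWWB L=BROY
After move 5 (F'): F=YYBG U=OOGR R=BGRG D=RYYR L=BOOW
Query 1: R[2] = R
Query 2: R[3] = G
Query 3: B[2] = W
Query 4: F[3] = G
Query 5: U[0] = O
Query 6: F[1] = Y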